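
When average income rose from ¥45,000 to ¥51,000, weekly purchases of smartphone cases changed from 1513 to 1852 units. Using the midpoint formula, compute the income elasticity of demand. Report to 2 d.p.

1.61

ΔQ = 339, ΔI = 6000. Midpoints: Ī = 48,000, Q̄ = 1682.5.
ε_I = (ΔQ/ΔI)(Ī/Q̄) = (339/6000)(48000/1682.5).
ε_I > 0, so the good is normal.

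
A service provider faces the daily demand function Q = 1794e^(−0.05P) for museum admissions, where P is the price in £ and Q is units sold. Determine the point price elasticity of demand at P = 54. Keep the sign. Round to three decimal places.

At P = 54, Q = 120.567.
dQ/dP = −0.05·1794e^(−0.05P) = −0.05Q = -6.028.
ε = (dQ/dP)(P/Q) = (-6.028)(54/120.567).

-2.700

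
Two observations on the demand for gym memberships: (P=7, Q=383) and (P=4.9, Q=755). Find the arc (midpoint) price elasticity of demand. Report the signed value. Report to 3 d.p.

ΔQ = 755 − 383 = 372; ΔP = 4.9 − 7 = -2.1.
Midpoints: P̄ = 5.95, Q̄ = 569.0.
ε = (ΔQ/ΔP)(P̄/Q̄) = (372/-2.1)(5.95/569.0).

-1.852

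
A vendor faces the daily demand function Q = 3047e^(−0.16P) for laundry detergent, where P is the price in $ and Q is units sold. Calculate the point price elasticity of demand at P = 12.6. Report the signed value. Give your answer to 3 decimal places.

At P = 12.6, Q = 405.821.
dQ/dP = −0.16·3047e^(−0.16P) = −0.16Q = -64.931.
ε = (dQ/dP)(P/Q) = (-64.931)(12.6/405.821).
|ε| > 1, so demand is elastic at this price.

-2.016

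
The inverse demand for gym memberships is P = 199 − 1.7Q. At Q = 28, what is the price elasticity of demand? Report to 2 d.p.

At Q = 28, P = 199 − 1.7(28) = 151.40.
dP/dQ = −1.7, so dQ/dP = 1/(−1.7) = -0.588.
ε = (dQ/dP)(P/Q) = (-0.588)(151.40/28).

-3.18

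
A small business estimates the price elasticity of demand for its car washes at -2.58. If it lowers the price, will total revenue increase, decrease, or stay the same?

increase

|ε| = 2.58 > 1, so demand is elastic. A price cut therefore raises total revenue.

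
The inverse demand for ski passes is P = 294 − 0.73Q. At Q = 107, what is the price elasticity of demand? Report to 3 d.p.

At Q = 107, P = 294 − 0.73(107) = 215.89.
dP/dQ = −0.73, so dQ/dP = 1/(−0.73) = -1.370.
ε = (dQ/dP)(P/Q) = (-1.370)(215.89/107).

-2.764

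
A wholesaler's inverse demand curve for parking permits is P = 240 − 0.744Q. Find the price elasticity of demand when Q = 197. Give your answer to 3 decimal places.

At Q = 197, P = 240 − 0.744(197) = 93.43.
dP/dQ = −0.744, so dQ/dP = 1/(−0.744) = -1.344.
ε = (dQ/dP)(P/Q) = (-1.344)(93.43/197).

-0.637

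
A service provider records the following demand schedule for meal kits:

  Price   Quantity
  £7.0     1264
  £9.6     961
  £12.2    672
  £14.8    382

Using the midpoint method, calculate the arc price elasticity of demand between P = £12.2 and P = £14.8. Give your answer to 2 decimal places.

At P = 12.2, Q = 672; at P = 14.8, Q = 382.
ΔQ = -290, ΔP = 2.6. Midpoints: P̄ = 13.50, Q̄ = 527.0.
ε = (ΔQ/ΔP)(P̄/Q̄) = (-290/2.6)(13.50/527.0).

-2.86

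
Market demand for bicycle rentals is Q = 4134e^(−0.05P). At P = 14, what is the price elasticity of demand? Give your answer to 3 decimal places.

At P = 14, Q = 2052.884.
dQ/dP = −0.05·4134e^(−0.05P) = −0.05Q = -102.644.
ε = (dQ/dP)(P/Q) = (-102.644)(14/2052.884).
|ε| < 1, so demand is inelastic at this price.

-0.700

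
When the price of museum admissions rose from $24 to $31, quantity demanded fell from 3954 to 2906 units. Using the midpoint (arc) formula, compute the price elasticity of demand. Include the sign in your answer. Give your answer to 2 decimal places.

ΔQ = 2906 − 3954 = -1048; ΔP = 31 − 24 = 7.
Midpoints: P̄ = 27.50, Q̄ = 3430.0.
ε = (ΔQ/ΔP)(P̄/Q̄) = (-1048/7)(27.50/3430.0).

-1.20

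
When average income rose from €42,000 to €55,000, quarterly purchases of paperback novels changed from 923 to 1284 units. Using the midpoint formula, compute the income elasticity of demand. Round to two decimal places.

1.22

ΔQ = 361, ΔI = 13000. Midpoints: Ī = 48,500, Q̄ = 1103.5.
ε_I = (ΔQ/ΔI)(Ī/Q̄) = (361/13000)(48500/1103.5).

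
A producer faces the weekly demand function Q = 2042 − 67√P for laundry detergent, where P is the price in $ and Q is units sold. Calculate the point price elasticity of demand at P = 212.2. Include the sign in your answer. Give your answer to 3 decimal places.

At P = 212.2, Q = 1066.005.
dQ/dP = −67/(2√P) = -2.300.
ε = (dQ/dP)(P/Q) = (-2.300)(212.2/1066.005).

-0.458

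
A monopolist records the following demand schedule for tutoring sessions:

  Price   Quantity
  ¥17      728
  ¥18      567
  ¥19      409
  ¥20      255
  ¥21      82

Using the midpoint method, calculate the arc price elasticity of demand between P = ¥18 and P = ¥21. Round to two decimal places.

At P = 18, Q = 567; at P = 21, Q = 82.
ΔQ = -485, ΔP = 3. Midpoints: P̄ = 19.50, Q̄ = 324.5.
ε = (ΔQ/ΔP)(P̄/Q̄) = (-485/3)(19.50/324.5).

-9.71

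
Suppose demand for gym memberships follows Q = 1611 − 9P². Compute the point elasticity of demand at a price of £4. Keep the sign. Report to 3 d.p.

At P = 4, Q = 1467.
dQ/dP = −18P = -72.
ε = (dQ/dP)(P/Q) = (-72)(4/1467).

-0.196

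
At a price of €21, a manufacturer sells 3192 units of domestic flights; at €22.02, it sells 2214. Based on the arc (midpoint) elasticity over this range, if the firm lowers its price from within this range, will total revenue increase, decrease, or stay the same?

Arc ε = (-978/1.02)(21.51/2703.0) ≈ -7.630.
|ε| = 7.63 > 1, so demand is elastic. A price cut therefore raises total revenue.

increase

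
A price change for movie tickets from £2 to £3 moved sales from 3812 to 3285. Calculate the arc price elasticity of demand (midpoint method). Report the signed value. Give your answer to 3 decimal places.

-0.371

ΔQ = 3285 − 3812 = -527; ΔP = 3 − 2 = 1.
Midpoints: P̄ = 2.50, Q̄ = 3548.5.
ε = (ΔQ/ΔP)(P̄/Q̄) = (-527/1)(2.50/3548.5).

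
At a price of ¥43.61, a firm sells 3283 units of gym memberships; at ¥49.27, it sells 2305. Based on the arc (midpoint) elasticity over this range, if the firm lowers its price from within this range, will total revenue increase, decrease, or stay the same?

increase

Arc ε = (-978/5.66)(46.44/2794.0) ≈ -2.872.
|ε| = 2.87 > 1, so demand is elastic. A price cut therefore raises total revenue.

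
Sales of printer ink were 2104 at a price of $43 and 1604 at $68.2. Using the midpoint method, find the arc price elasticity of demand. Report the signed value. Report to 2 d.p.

-0.60

ΔQ = 1604 − 2104 = -500; ΔP = 68.2 − 43 = 25.2.
Midpoints: P̄ = 55.60, Q̄ = 1854.0.
ε = (ΔQ/ΔP)(P̄/Q̄) = (-500/25.2)(55.60/1854.0).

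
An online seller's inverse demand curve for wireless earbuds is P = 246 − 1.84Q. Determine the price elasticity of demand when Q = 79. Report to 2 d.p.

At Q = 79, P = 246 − 1.84(79) = 100.64.
dP/dQ = −1.84, so dQ/dP = 1/(−1.84) = -0.543.
ε = (dQ/dP)(P/Q) = (-0.543)(100.64/79).

-0.69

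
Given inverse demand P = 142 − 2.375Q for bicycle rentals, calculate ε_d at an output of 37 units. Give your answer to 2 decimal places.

-0.62

At Q = 37, P = 142 − 2.375(37) = 54.12.
dP/dQ = −2.375, so dQ/dP = 1/(−2.375) = -0.421.
ε = (dQ/dP)(P/Q) = (-0.421)(54.12/37).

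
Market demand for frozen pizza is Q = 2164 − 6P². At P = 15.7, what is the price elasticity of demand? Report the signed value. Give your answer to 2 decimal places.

-4.32

At P = 15.7, Q = 685.060.
dQ/dP = −12P = -188.400.
ε = (dQ/dP)(P/Q) = (-188.400)(15.7/685.060).
|ε| > 1, so demand is elastic at this price.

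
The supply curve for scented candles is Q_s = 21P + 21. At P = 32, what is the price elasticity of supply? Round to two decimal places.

0.97

At P = 32, Q_s = 693.
dQ_s/dP = 21.
ε_s = (dQ_s/dP)(P/Q_s) = (21)(32/693).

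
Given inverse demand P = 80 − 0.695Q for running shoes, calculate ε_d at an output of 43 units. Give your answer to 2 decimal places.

-1.68

At Q = 43, P = 80 − 0.695(43) = 50.12.
dP/dQ = −0.695, so dQ/dP = 1/(−0.695) = -1.439.
ε = (dQ/dP)(P/Q) = (-1.439)(50.12/43).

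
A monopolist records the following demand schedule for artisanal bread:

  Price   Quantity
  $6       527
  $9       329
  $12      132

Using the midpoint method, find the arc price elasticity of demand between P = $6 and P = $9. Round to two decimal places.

-1.16

At P = 6, Q = 527; at P = 9, Q = 329.
ΔQ = -198, ΔP = 3. Midpoints: P̄ = 7.50, Q̄ = 428.0.
ε = (ΔQ/ΔP)(P̄/Q̄) = (-198/3)(7.50/428.0).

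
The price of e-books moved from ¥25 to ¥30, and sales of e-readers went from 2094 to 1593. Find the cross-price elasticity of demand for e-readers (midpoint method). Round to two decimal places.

-1.49

ΔQ_x = 1593 − 2094 = -501; ΔP_y = 30 − 25 = 5.
Midpoints: P̄_y = 27.50, Q̄_x = 1843.5.
ε_xy = (ΔQ_x/ΔP_y)(P̄_y/Q̄_x) = (-501/5)(27.50/1843.5).
ε_xy < 0, so the goods are complements.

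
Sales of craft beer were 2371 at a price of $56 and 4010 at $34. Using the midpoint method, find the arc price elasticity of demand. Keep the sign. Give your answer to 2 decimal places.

ΔQ = 4010 − 2371 = 1639; ΔP = 34 − 56 = -22.
Midpoints: P̄ = 45.00, Q̄ = 3190.5.
ε = (ΔQ/ΔP)(P̄/Q̄) = (1639/-22)(45.00/3190.5).

-1.05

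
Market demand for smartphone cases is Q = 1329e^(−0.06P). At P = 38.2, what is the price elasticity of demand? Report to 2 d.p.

At P = 38.2, Q = 134.314.
dQ/dP = −0.06·1329e^(−0.06P) = −0.06Q = -8.059.
ε = (dQ/dP)(P/Q) = (-8.059)(38.2/134.314).
|ε| > 1, so demand is elastic at this price.

-2.29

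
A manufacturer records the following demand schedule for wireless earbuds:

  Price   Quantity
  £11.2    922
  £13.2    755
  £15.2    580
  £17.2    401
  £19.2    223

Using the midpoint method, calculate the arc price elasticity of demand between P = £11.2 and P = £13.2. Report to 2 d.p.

-1.21

At P = 11.2, Q = 922; at P = 13.2, Q = 755.
ΔQ = -167, ΔP = 2.0. Midpoints: P̄ = 12.20, Q̄ = 838.5.
ε = (ΔQ/ΔP)(P̄/Q̄) = (-167/2.0)(12.20/838.5).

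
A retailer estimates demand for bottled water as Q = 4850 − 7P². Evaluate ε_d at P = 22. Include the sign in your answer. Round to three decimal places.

-4.635

At P = 22, Q = 1462.
dQ/dP = −14P = -308.
ε = (dQ/dP)(P/Q) = (-308)(22/1462).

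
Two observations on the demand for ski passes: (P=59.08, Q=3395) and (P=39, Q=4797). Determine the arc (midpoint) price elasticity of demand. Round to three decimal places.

ΔQ = 4797 − 3395 = 1402; ΔP = 39 − 59.08 = -20.08.
Midpoints: P̄ = 49.04, Q̄ = 4096.0.
ε = (ΔQ/ΔP)(P̄/Q̄) = (1402/-20.08)(49.04/4096.0).

-0.836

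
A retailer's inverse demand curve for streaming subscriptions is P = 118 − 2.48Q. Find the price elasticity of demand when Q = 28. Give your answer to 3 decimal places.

-0.699

At Q = 28, P = 118 − 2.48(28) = 48.56.
dP/dQ = −2.48, so dQ/dP = 1/(−2.48) = -0.403.
ε = (dQ/dP)(P/Q) = (-0.403)(48.56/28).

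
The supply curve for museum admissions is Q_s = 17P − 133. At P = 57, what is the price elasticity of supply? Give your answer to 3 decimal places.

At P = 57, Q_s = 836.
dQ_s/dP = 17.
ε_s = (dQ_s/dP)(P/Q_s) = (17)(57/836).

1.159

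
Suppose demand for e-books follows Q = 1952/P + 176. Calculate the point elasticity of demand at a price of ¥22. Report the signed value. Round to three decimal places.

At P = 22, Q = 264.727.
dQ/dP = −1952/P² = -4.033.
ε = (dQ/dP)(P/Q) = (-4.033)(22/264.727).
|ε| < 1, so demand is inelastic at this price.

-0.335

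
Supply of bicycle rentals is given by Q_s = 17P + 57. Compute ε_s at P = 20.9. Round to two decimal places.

0.86

At P = 20.9, Q_s = 412.30.
dQ_s/dP = 17.
ε_s = (dQ_s/dP)(P/Q_s) = (17)(20.9/412.30).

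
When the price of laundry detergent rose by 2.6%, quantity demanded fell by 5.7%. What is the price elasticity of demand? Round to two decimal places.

-2.19

ε = %ΔQ / %ΔP = (-5.7)/(2.6) = -2.192.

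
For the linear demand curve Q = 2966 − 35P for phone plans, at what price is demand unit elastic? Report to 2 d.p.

42.37

For linear demand Q = a − bP, ε = −bP/(a − bP). |ε| = 1 when bP = a − bP, i.e. P = a/(2b).
P = 2966/(2·35) = 2966/70 = 42.3714.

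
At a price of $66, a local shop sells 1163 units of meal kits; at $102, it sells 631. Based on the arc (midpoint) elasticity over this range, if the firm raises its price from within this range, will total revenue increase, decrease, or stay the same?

decrease

Arc ε = (-532/36)(84.00/897.0) ≈ -1.384.
|ε| = 1.38 > 1, so demand is elastic. A price rise therefore reduces total revenue.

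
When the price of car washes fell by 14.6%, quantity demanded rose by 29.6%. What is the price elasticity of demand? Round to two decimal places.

-2.03

ε = %ΔQ / %ΔP = (29.6)/(-14.6) = -2.027.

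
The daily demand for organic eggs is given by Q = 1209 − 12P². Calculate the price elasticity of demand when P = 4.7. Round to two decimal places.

-0.56

At P = 4.7, Q = 943.920.
dQ/dP = −24P = -112.800.
ε = (dQ/dP)(P/Q) = (-112.800)(4.7/943.920).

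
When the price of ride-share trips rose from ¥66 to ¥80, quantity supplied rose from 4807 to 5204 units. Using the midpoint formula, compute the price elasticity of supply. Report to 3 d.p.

ΔQ = 5204 − 4807 = 397; ΔP = 80 − 66 = 14.
Midpoints: P̄ = 73.00, Q̄ = 5005.5.
ε_s = (ΔQ/ΔP)(P̄/Q̄) = (397/14)(73.00/5005.5).

0.414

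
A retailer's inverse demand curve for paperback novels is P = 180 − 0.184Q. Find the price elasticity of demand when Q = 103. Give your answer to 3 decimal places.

-8.498

At Q = 103, P = 180 − 0.184(103) = 161.05.
dP/dQ = −0.184, so dQ/dP = 1/(−0.184) = -5.435.
ε = (dQ/dP)(P/Q) = (-5.435)(161.05/103).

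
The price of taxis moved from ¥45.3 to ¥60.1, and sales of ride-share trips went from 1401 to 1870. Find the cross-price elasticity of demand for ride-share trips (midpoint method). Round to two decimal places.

1.02

ΔQ_x = 1870 − 1401 = 469; ΔP_y = 60.1 − 45.3 = 14.8.
Midpoints: P̄_y = 52.70, Q̄_x = 1635.5.
ε_xy = (ΔQ_x/ΔP_y)(P̄_y/Q̄_x) = (469/14.8)(52.70/1635.5).
ε_xy > 0, so the goods are substitutes.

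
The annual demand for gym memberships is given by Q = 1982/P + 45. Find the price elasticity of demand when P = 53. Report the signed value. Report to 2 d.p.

At P = 53, Q = 82.396.
dQ/dP = −1982/P² = -0.706.
ε = (dQ/dP)(P/Q) = (-0.706)(53/82.396).
|ε| < 1, so demand is inelastic at this price.

-0.45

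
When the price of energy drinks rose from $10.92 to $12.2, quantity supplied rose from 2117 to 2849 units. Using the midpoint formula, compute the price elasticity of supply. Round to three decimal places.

ΔQ = 2849 − 2117 = 732; ΔP = 12.2 − 10.92 = 1.28.
Midpoints: P̄ = 11.56, Q̄ = 2483.0.
ε_s = (ΔQ/ΔP)(P̄/Q̄) = (732/1.28)(11.56/2483.0).

2.662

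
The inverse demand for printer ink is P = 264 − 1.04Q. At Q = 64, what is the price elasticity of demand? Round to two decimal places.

At Q = 64, P = 264 − 1.04(64) = 197.44.
dP/dQ = −1.04, so dQ/dP = 1/(−1.04) = -0.962.
ε = (dQ/dP)(P/Q) = (-0.962)(197.44/64).

-2.97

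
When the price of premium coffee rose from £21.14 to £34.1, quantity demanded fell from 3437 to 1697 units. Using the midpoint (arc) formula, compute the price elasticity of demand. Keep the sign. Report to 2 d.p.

-1.44

ΔQ = 1697 − 3437 = -1740; ΔP = 34.1 − 21.14 = 12.96.
Midpoints: P̄ = 27.62, Q̄ = 2567.0.
ε = (ΔQ/ΔP)(P̄/Q̄) = (-1740/12.96)(27.62/2567.0).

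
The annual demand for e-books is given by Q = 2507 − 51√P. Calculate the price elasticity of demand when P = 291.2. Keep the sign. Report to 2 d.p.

-0.27

At P = 291.2, Q = 1636.706.
dQ/dP = −51/(2√P) = -1.494.
ε = (dQ/dP)(P/Q) = (-1.494)(291.2/1636.706).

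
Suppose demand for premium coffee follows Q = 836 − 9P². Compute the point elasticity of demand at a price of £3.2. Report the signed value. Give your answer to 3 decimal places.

-0.248

At P = 3.2, Q = 743.840.
dQ/dP = −18P = -57.600.
ε = (dQ/dP)(P/Q) = (-57.600)(3.2/743.840).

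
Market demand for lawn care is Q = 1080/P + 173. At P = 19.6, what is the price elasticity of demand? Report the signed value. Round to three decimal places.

-0.242

At P = 19.6, Q = 228.102.
dQ/dP = −1080/P² = -2.811.
ε = (dQ/dP)(P/Q) = (-2.811)(19.6/228.102).
|ε| < 1, so demand is inelastic at this price.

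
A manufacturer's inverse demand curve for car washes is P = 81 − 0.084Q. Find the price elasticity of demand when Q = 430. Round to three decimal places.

-1.243

At Q = 430, P = 81 − 0.084(430) = 44.88.
dP/dQ = −0.084, so dQ/dP = 1/(−0.084) = -11.905.
ε = (dQ/dP)(P/Q) = (-11.905)(44.88/430).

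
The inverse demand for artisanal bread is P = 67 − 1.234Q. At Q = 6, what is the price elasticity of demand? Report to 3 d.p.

-8.049

At Q = 6, P = 67 − 1.234(6) = 59.60.
dP/dQ = −1.234, so dQ/dP = 1/(−1.234) = -0.810.
ε = (dQ/dP)(P/Q) = (-0.810)(59.60/6).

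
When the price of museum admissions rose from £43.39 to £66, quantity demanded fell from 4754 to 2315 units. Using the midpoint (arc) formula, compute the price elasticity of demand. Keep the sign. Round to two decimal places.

-1.67

ΔQ = 2315 − 4754 = -2439; ΔP = 66 − 43.39 = 22.61.
Midpoints: P̄ = 54.70, Q̄ = 3534.5.
ε = (ΔQ/ΔP)(P̄/Q̄) = (-2439/22.61)(54.70/3534.5).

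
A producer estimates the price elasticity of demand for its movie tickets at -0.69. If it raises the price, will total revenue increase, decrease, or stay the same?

|ε| = 0.69 < 1, so demand is inelastic. A price rise therefore raises total revenue.

increase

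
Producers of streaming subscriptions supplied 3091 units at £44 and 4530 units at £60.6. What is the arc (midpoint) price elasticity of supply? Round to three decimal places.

1.190

ΔQ = 4530 − 3091 = 1439; ΔP = 60.6 − 44 = 16.6.
Midpoints: P̄ = 52.30, Q̄ = 3810.5.
ε_s = (ΔQ/ΔP)(P̄/Q̄) = (1439/16.6)(52.30/3810.5).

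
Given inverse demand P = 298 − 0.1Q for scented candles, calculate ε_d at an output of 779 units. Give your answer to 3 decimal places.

-2.825

At Q = 779, P = 298 − 0.1(779) = 220.10.
dP/dQ = −0.1, so dQ/dP = 1/(−0.1) = -10.000.
ε = (dQ/dP)(P/Q) = (-10.000)(220.10/779).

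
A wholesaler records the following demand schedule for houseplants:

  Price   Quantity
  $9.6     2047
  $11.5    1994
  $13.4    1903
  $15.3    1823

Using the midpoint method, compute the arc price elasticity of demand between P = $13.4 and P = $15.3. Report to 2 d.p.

At P = 13.4, Q = 1903; at P = 15.3, Q = 1823.
ΔQ = -80, ΔP = 1.9. Midpoints: P̄ = 14.35, Q̄ = 1863.0.
ε = (ΔQ/ΔP)(P̄/Q̄) = (-80/1.9)(14.35/1863.0).

-0.32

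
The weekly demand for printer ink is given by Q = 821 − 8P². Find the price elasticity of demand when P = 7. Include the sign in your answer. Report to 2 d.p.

-1.83

At P = 7, Q = 429.
dQ/dP = −16P = -112.
ε = (dQ/dP)(P/Q) = (-112)(7/429).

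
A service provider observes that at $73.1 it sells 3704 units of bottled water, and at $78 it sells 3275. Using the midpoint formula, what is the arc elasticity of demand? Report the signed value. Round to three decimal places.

ΔQ = 3275 − 3704 = -429; ΔP = 78 − 73.1 = 4.9.
Midpoints: P̄ = 75.55, Q̄ = 3489.5.
ε = (ΔQ/ΔP)(P̄/Q̄) = (-429/4.9)(75.55/3489.5).

-1.896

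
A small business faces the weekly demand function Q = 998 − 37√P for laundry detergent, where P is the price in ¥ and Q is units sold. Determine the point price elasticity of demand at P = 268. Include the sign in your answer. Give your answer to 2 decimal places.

At P = 268, Q = 392.284.
dQ/dP = −37/(2√P) = -1.130.
ε = (dQ/dP)(P/Q) = (-1.130)(268/392.284).

-0.77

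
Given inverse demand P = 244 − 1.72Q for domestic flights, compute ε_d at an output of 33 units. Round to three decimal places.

-3.299

At Q = 33, P = 244 − 1.72(33) = 187.24.
dP/dQ = −1.72, so dQ/dP = 1/(−1.72) = -0.581.
ε = (dQ/dP)(P/Q) = (-0.581)(187.24/33).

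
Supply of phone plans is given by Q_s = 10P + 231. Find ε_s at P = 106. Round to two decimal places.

0.82

At P = 106, Q_s = 1291.
dQ_s/dP = 10.
ε_s = (dQ_s/dP)(P/Q_s) = (10)(106/1291).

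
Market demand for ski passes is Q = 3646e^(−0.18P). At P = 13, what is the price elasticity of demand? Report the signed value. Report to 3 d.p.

-2.340

At P = 13, Q = 351.211.
dQ/dP = −0.18·3646e^(−0.18P) = −0.18Q = -63.218.
ε = (dQ/dP)(P/Q) = (-63.218)(13/351.211).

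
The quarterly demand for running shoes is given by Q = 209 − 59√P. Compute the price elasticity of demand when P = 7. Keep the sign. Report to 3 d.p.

-1.475

At P = 7, Q = 52.901.
dQ/dP = −59/(2√P) = -11.150.
ε = (dQ/dP)(P/Q) = (-11.150)(7/52.901).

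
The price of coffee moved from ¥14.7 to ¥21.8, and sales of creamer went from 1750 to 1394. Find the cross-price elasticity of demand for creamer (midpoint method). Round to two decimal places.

ΔQ_x = 1394 − 1750 = -356; ΔP_y = 21.8 − 14.7 = 7.1.
Midpoints: P̄_y = 18.25, Q̄_x = 1572.0.
ε_xy = (ΔQ_x/ΔP_y)(P̄_y/Q̄_x) = (-356/7.1)(18.25/1572.0).

-0.58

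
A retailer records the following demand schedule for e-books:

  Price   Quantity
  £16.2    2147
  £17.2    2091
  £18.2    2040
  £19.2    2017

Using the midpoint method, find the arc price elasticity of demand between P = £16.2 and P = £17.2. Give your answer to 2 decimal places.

-0.44

At P = 16.2, Q = 2147; at P = 17.2, Q = 2091.
ΔQ = -56, ΔP = 1.0. Midpoints: P̄ = 16.70, Q̄ = 2119.0.
ε = (ΔQ/ΔP)(P̄/Q̄) = (-56/1.0)(16.70/2119.0).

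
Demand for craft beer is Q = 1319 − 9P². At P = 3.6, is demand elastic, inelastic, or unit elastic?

inelastic

Q = 1202.360, dQ/dP = -64.800.
ε = (dQ/dP)(P/Q) ≈ -0.194.
|ε| = 0.19 < 1.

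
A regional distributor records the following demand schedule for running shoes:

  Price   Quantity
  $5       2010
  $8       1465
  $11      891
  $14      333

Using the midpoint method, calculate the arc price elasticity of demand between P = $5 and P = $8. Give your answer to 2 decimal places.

-0.68

At P = 5, Q = 2010; at P = 8, Q = 1465.
ΔQ = -545, ΔP = 3. Midpoints: P̄ = 6.50, Q̄ = 1737.5.
ε = (ΔQ/ΔP)(P̄/Q̄) = (-545/3)(6.50/1737.5).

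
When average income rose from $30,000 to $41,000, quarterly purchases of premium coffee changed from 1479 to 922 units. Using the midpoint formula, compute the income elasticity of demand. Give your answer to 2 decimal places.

-1.50

ΔQ = -557, ΔI = 11000. Midpoints: Ī = 35,500, Q̄ = 1200.5.
ε_I = (ΔQ/ΔI)(Ī/Q̄) = (-557/11000)(35500/1200.5).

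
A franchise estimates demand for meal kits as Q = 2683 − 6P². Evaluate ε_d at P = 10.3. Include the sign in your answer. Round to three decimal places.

-0.622

At P = 10.3, Q = 2046.460.
dQ/dP = −12P = -123.600.
ε = (dQ/dP)(P/Q) = (-123.600)(10.3/2046.460).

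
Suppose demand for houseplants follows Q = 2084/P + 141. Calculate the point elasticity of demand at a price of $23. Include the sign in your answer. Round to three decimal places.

At P = 23, Q = 231.609.
dQ/dP = −2084/P² = -3.940.
ε = (dQ/dP)(P/Q) = (-3.940)(23/231.609).

-0.391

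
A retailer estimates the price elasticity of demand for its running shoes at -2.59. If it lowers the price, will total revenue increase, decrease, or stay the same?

increase

|ε| = 2.59 > 1, so demand is elastic. A price cut therefore raises total revenue.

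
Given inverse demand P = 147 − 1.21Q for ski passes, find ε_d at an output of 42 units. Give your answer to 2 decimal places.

At Q = 42, P = 147 − 1.21(42) = 96.18.
dP/dQ = −1.21, so dQ/dP = 1/(−1.21) = -0.826.
ε = (dQ/dP)(P/Q) = (-0.826)(96.18/42).

-1.89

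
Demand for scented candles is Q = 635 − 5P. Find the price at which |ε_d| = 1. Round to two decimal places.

63.50

For linear demand Q = a − bP, ε = −bP/(a − bP). |ε| = 1 when bP = a − bP, i.e. P = a/(2b).
P = 635/(2·5) = 635/10 = 63.5000.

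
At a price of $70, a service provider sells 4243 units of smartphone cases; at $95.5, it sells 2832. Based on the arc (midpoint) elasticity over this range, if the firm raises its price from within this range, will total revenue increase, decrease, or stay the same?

Arc ε = (-1411/25.5)(82.75/3537.5) ≈ -1.294.
|ε| = 1.29 > 1, so demand is elastic. A price rise therefore reduces total revenue.

decrease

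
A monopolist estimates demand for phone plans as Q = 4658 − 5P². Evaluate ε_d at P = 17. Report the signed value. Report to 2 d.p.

At P = 17, Q = 3213.
dQ/dP = −10P = -170.
ε = (dQ/dP)(P/Q) = (-170)(17/3213).
|ε| < 1, so demand is inelastic at this price.

-0.90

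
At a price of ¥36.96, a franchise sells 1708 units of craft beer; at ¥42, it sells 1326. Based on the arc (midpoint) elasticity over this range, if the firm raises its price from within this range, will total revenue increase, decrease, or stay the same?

decrease

Arc ε = (-382/5.04)(39.48/1517.0) ≈ -1.973.
|ε| = 1.97 > 1, so demand is elastic. A price rise therefore reduces total revenue.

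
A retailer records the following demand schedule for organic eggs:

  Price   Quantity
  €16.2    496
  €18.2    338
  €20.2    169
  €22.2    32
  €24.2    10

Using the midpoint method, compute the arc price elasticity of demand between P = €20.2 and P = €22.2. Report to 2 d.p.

At P = 20.2, Q = 169; at P = 22.2, Q = 32.
ΔQ = -137, ΔP = 2.0. Midpoints: P̄ = 21.20, Q̄ = 100.5.
ε = (ΔQ/ΔP)(P̄/Q̄) = (-137/2.0)(21.20/100.5).

-14.45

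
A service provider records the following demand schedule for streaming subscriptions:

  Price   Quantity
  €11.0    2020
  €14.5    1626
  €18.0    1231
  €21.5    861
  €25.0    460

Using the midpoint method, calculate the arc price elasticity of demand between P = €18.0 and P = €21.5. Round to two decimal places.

At P = 18.0, Q = 1231; at P = 21.5, Q = 861.
ΔQ = -370, ΔP = 3.5. Midpoints: P̄ = 19.75, Q̄ = 1046.0.
ε = (ΔQ/ΔP)(P̄/Q̄) = (-370/3.5)(19.75/1046.0).

-2.00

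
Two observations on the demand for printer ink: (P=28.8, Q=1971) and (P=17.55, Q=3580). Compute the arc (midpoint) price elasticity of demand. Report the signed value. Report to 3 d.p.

-1.194

ΔQ = 3580 − 1971 = 1609; ΔP = 17.55 − 28.8 = -11.25.
Midpoints: P̄ = 23.18, Q̄ = 2775.5.
ε = (ΔQ/ΔP)(P̄/Q̄) = (1609/-11.25)(23.18/2775.5).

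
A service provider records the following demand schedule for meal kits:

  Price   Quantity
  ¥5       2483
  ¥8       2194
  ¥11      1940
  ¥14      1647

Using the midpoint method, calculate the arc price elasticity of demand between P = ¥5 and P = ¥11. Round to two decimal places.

At P = 5, Q = 2483; at P = 11, Q = 1940.
ΔQ = -543, ΔP = 6. Midpoints: P̄ = 8.00, Q̄ = 2211.5.
ε = (ΔQ/ΔP)(P̄/Q̄) = (-543/6)(8.00/2211.5).

-0.33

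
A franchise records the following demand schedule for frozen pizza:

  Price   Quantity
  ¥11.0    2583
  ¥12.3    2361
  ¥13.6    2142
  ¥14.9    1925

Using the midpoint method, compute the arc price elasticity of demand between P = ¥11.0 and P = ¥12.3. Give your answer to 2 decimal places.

-0.80

At P = 11.0, Q = 2583; at P = 12.3, Q = 2361.
ΔQ = -222, ΔP = 1.3. Midpoints: P̄ = 11.65, Q̄ = 2472.0.
ε = (ΔQ/ΔP)(P̄/Q̄) = (-222/1.3)(11.65/2472.0).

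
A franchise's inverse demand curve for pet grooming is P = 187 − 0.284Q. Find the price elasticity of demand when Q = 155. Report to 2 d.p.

At Q = 155, P = 187 − 0.284(155) = 142.98.
dP/dQ = −0.284, so dQ/dP = 1/(−0.284) = -3.521.
ε = (dQ/dP)(P/Q) = (-3.521)(142.98/155).

-3.25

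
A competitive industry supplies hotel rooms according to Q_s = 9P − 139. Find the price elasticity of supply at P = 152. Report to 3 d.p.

At P = 152, Q_s = 1229.
dQ_s/dP = 9.
ε_s = (dQ_s/dP)(P/Q_s) = (9)(152/1229).

1.113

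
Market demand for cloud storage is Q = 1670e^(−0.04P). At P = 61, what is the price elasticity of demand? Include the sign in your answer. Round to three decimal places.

-2.440

At P = 61, Q = 145.559.
dQ/dP = −0.04·1670e^(−0.04P) = −0.04Q = -5.822.
ε = (dQ/dP)(P/Q) = (-5.822)(61/145.559).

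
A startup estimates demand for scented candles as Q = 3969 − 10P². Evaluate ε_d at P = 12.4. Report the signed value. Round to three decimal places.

At P = 12.4, Q = 2431.400.
dQ/dP = −20P = -248.
ε = (dQ/dP)(P/Q) = (-248)(12.4/2431.400).
|ε| > 1, so demand is elastic at this price.

-1.265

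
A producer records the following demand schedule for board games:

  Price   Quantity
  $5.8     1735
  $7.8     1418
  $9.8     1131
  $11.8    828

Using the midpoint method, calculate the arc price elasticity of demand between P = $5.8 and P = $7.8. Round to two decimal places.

At P = 5.8, Q = 1735; at P = 7.8, Q = 1418.
ΔQ = -317, ΔP = 2.0. Midpoints: P̄ = 6.80, Q̄ = 1576.5.
ε = (ΔQ/ΔP)(P̄/Q̄) = (-317/2.0)(6.80/1576.5).

-0.68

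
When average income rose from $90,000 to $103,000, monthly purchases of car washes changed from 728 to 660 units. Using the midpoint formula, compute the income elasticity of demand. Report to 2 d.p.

ΔQ = -68, ΔI = 13000. Midpoints: Ī = 96,500, Q̄ = 694.0.
ε_I = (ΔQ/ΔI)(Ī/Q̄) = (-68/13000)(96500/694.0).

-0.73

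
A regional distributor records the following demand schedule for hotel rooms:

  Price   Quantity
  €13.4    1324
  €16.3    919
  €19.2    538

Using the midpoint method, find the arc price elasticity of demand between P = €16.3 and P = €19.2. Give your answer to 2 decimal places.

At P = 16.3, Q = 919; at P = 19.2, Q = 538.
ΔQ = -381, ΔP = 2.9. Midpoints: P̄ = 17.75, Q̄ = 728.5.
ε = (ΔQ/ΔP)(P̄/Q̄) = (-381/2.9)(17.75/728.5).

-3.20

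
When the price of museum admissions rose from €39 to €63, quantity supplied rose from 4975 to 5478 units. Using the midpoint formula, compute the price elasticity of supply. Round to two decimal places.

0.20

ΔQ = 5478 − 4975 = 503; ΔP = 63 − 39 = 24.
Midpoints: P̄ = 51.00, Q̄ = 5226.5.
ε_s = (ΔQ/ΔP)(P̄/Q̄) = (503/24)(51.00/5226.5).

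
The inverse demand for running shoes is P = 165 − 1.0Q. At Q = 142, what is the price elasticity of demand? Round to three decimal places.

At Q = 142, P = 165 − 1.0(142) = 23.00.
dP/dQ = −1.0, so dQ/dP = 1/(−1.0) = -1.000.
ε = (dQ/dP)(P/Q) = (-1.000)(23.00/142).

-0.162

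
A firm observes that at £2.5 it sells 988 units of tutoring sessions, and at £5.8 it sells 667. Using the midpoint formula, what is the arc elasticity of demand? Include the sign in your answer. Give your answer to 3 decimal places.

ΔQ = 667 − 988 = -321; ΔP = 5.8 − 2.5 = 3.3.
Midpoints: P̄ = 4.15, Q̄ = 827.5.
ε = (ΔQ/ΔP)(P̄/Q̄) = (-321/3.3)(4.15/827.5).

-0.488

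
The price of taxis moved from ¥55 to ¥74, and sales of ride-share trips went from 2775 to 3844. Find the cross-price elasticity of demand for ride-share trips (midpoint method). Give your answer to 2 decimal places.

1.10

ΔQ_x = 3844 − 2775 = 1069; ΔP_y = 74 − 55 = 19.
Midpoints: P̄_y = 64.50, Q̄_x = 3309.5.
ε_xy = (ΔQ_x/ΔP_y)(P̄_y/Q̄_x) = (1069/19)(64.50/3309.5).
ε_xy > 0, so the goods are substitutes.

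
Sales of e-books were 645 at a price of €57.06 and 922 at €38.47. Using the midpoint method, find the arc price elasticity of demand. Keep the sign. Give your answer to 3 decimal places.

ΔQ = 922 − 645 = 277; ΔP = 38.47 − 57.06 = -18.59.
Midpoints: P̄ = 47.77, Q̄ = 783.5.
ε = (ΔQ/ΔP)(P̄/Q̄) = (277/-18.59)(47.77/783.5).

-0.908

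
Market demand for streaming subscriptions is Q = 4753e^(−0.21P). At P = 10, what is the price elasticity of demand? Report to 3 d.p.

At P = 10, Q = 582.035.
dQ/dP = −0.21·4753e^(−0.21P) = −0.21Q = -122.227.
ε = (dQ/dP)(P/Q) = (-122.227)(10/582.035).

-2.100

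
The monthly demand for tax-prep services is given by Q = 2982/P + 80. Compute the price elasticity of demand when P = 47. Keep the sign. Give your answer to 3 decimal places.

At P = 47, Q = 143.447.
dQ/dP = −2982/P² = -1.350.
ε = (dQ/dP)(P/Q) = (-1.350)(47/143.447).

-0.442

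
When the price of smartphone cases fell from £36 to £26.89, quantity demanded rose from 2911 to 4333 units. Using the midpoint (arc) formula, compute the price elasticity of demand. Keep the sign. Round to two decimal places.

ΔQ = 4333 − 2911 = 1422; ΔP = 26.89 − 36 = -9.11.
Midpoints: P̄ = 31.45, Q̄ = 3622.0.
ε = (ΔQ/ΔP)(P̄/Q̄) = (1422/-9.11)(31.45/3622.0).

-1.36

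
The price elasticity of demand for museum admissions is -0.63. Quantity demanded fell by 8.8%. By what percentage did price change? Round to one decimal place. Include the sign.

14.0%

%ΔP ≈ %ΔQ / ε = (-8.8%)/(-0.63) = 13.97%.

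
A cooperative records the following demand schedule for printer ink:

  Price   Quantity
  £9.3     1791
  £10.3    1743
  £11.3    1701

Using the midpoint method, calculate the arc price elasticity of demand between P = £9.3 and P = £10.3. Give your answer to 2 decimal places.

At P = 9.3, Q = 1791; at P = 10.3, Q = 1743.
ΔQ = -48, ΔP = 1.0. Midpoints: P̄ = 9.80, Q̄ = 1767.0.
ε = (ΔQ/ΔP)(P̄/Q̄) = (-48/1.0)(9.80/1767.0).

-0.27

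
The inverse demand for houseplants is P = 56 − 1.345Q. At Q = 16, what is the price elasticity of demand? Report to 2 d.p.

At Q = 16, P = 56 − 1.345(16) = 34.48.
dP/dQ = −1.345, so dQ/dP = 1/(−1.345) = -0.743.
ε = (dQ/dP)(P/Q) = (-0.743)(34.48/16).

-1.60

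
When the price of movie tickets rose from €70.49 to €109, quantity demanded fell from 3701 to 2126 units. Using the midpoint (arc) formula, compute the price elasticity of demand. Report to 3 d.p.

-1.260

ΔQ = 2126 − 3701 = -1575; ΔP = 109 − 70.49 = 38.51.
Midpoints: P̄ = 89.75, Q̄ = 2913.5.
ε = (ΔQ/ΔP)(P̄/Q̄) = (-1575/38.51)(89.75/2913.5).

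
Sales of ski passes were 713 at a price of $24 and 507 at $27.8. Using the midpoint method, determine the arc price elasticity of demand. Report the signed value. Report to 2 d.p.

-2.30

ΔQ = 507 − 713 = -206; ΔP = 27.8 − 24 = 3.8.
Midpoints: P̄ = 25.90, Q̄ = 610.0.
ε = (ΔQ/ΔP)(P̄/Q̄) = (-206/3.8)(25.90/610.0).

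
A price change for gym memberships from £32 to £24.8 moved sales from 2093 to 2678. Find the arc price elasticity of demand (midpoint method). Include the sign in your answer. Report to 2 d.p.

ΔQ = 2678 − 2093 = 585; ΔP = 24.8 − 32 = -7.2.
Midpoints: P̄ = 28.40, Q̄ = 2385.5.
ε = (ΔQ/ΔP)(P̄/Q̄) = (585/-7.2)(28.40/2385.5).

-0.97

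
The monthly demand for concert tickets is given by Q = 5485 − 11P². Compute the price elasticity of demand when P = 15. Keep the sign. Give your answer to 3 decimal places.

At P = 15, Q = 3010.
dQ/dP = −22P = -330.
ε = (dQ/dP)(P/Q) = (-330)(15/3010).
|ε| > 1, so demand is elastic at this price.

-1.645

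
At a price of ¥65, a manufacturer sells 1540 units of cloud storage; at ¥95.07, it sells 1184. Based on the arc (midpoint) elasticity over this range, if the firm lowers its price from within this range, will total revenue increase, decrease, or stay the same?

Arc ε = (-356/30.07)(80.03/1362.0) ≈ -0.696.
|ε| = 0.70 < 1, so demand is inelastic. A price cut therefore reduces total revenue.

decrease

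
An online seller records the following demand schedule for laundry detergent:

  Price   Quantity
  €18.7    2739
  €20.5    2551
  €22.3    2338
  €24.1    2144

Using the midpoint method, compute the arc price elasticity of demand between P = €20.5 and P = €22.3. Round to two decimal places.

-1.04

At P = 20.5, Q = 2551; at P = 22.3, Q = 2338.
ΔQ = -213, ΔP = 1.8. Midpoints: P̄ = 21.40, Q̄ = 2444.5.
ε = (ΔQ/ΔP)(P̄/Q̄) = (-213/1.8)(21.40/2444.5).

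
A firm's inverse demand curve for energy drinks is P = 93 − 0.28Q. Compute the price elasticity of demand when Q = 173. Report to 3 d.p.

At Q = 173, P = 93 − 0.28(173) = 44.56.
dP/dQ = −0.28, so dQ/dP = 1/(−0.28) = -3.571.
ε = (dQ/dP)(P/Q) = (-3.571)(44.56/173).

-0.920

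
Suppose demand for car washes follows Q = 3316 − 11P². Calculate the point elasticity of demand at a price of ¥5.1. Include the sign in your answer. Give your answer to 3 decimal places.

-0.189

At P = 5.1, Q = 3029.890.
dQ/dP = −22P = -112.200.
ε = (dQ/dP)(P/Q) = (-112.200)(5.1/3029.890).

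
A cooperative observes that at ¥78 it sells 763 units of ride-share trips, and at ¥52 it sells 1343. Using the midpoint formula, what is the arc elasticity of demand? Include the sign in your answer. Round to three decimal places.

-1.377

ΔQ = 1343 − 763 = 580; ΔP = 52 − 78 = -26.
Midpoints: P̄ = 65.00, Q̄ = 1053.0.
ε = (ΔQ/ΔP)(P̄/Q̄) = (580/-26)(65.00/1053.0).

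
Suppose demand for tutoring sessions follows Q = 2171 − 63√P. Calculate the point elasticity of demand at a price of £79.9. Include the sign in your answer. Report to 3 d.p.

At P = 79.9, Q = 1607.863.
dQ/dP = −63/(2√P) = -3.524.
ε = (dQ/dP)(P/Q) = (-3.524)(79.9/1607.863).

-0.175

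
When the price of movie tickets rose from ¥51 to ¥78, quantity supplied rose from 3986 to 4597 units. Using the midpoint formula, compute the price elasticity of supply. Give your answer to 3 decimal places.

0.340

ΔQ = 4597 − 3986 = 611; ΔP = 78 − 51 = 27.
Midpoints: P̄ = 64.50, Q̄ = 4291.5.
ε_s = (ΔQ/ΔP)(P̄/Q̄) = (611/27)(64.50/4291.5).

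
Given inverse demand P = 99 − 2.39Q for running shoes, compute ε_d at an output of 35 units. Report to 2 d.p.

-0.18

At Q = 35, P = 99 − 2.39(35) = 15.35.
dP/dQ = −2.39, so dQ/dP = 1/(−2.39) = -0.418.
ε = (dQ/dP)(P/Q) = (-0.418)(15.35/35).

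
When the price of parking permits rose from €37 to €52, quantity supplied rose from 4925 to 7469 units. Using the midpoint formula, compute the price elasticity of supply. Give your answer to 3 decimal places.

1.218

ΔQ = 7469 − 4925 = 2544; ΔP = 52 − 37 = 15.
Midpoints: P̄ = 44.50, Q̄ = 6197.0.
ε_s = (ΔQ/ΔP)(P̄/Q̄) = (2544/15)(44.50/6197.0).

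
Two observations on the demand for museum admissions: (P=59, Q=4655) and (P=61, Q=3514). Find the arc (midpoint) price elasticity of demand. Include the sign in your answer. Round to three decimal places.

ΔQ = 3514 − 4655 = -1141; ΔP = 61 − 59 = 2.
Midpoints: P̄ = 60.00, Q̄ = 4084.5.
ε = (ΔQ/ΔP)(P̄/Q̄) = (-1141/2)(60.00/4084.5).

-8.380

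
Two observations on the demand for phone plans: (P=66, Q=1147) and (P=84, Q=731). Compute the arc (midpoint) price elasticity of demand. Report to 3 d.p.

-1.846

ΔQ = 731 − 1147 = -416; ΔP = 84 − 66 = 18.
Midpoints: P̄ = 75.00, Q̄ = 939.0.
ε = (ΔQ/ΔP)(P̄/Q̄) = (-416/18)(75.00/939.0).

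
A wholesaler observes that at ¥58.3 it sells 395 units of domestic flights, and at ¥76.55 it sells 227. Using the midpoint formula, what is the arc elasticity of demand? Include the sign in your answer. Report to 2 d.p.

-2.00

ΔQ = 227 − 395 = -168; ΔP = 76.55 − 58.3 = 18.25.
Midpoints: P̄ = 67.42, Q̄ = 311.0.
ε = (ΔQ/ΔP)(P̄/Q̄) = (-168/18.25)(67.42/311.0).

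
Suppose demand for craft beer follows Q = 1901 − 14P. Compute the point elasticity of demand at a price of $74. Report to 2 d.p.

At P = 74, Q = 865.
dQ/dP = −14.
ε = (dQ/dP)(P/Q) = (-14)(74/865).
|ε| > 1, so demand is elastic at this price.

-1.20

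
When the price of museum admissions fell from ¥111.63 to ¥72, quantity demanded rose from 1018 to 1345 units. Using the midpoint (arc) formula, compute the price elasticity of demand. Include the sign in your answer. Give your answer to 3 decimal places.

ΔQ = 1345 − 1018 = 327; ΔP = 72 − 111.63 = -39.63.
Midpoints: P̄ = 91.81, Q̄ = 1181.5.
ε = (ΔQ/ΔP)(P̄/Q̄) = (327/-39.63)(91.81/1181.5).

-0.641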